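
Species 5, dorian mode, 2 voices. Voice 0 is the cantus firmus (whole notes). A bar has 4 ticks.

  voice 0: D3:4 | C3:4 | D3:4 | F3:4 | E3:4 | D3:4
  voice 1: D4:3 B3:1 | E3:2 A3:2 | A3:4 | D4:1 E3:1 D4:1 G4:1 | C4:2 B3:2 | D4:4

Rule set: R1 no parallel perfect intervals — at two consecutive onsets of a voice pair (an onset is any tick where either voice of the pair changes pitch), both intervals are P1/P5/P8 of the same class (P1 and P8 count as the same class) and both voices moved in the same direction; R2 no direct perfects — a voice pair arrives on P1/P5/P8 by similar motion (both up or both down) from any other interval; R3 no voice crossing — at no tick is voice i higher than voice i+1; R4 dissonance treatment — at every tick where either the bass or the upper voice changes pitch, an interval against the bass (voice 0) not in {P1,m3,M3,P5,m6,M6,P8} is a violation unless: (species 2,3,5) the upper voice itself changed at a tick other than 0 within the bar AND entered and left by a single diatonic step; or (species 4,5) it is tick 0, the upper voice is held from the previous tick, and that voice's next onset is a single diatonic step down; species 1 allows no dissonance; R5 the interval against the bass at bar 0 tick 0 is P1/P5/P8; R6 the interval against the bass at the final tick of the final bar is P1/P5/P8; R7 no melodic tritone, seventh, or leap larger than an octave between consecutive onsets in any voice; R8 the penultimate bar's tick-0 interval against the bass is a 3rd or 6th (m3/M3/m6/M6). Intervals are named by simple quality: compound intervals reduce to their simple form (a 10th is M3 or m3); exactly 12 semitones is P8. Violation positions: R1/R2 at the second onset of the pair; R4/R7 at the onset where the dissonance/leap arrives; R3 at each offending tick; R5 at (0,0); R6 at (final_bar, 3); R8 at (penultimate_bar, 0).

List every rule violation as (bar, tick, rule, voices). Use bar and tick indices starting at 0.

bar 0: v0=D3 v1=D4 downbeat P8
bar 1: v0=C3 v1=E3 downbeat M3
bar 2: v0=D3 v1=A3 downbeat P5
bar 3: v0=F3 v1=D4 downbeat M6
bar 4: v0=E3 v1=C4 downbeat m6
bar 5: v0=D3 v1=D4 downbeat P8
  -> R3 @ bar 3 tick 1 v(0, 1): F3 above E3
  -> R4 @ bar 3 tick 1 v(0, 1): F3/E3 m2 untreated
  -> R7 @ bar 3 tick 1 v(1,): D4->E3 leap 10st
  -> R7 @ bar 3 tick 2 v(1,): E3->D4 leap 10st
  -> R4 @ bar 3 tick 3 v(0, 1): F3/G4 M2 untreated

(3, 1, R3, (0, 1))
(3, 1, R4, (0, 1))
(3, 1, R7, (1,))
(3, 2, R7, (1,))
(3, 3, R4, (0, 1))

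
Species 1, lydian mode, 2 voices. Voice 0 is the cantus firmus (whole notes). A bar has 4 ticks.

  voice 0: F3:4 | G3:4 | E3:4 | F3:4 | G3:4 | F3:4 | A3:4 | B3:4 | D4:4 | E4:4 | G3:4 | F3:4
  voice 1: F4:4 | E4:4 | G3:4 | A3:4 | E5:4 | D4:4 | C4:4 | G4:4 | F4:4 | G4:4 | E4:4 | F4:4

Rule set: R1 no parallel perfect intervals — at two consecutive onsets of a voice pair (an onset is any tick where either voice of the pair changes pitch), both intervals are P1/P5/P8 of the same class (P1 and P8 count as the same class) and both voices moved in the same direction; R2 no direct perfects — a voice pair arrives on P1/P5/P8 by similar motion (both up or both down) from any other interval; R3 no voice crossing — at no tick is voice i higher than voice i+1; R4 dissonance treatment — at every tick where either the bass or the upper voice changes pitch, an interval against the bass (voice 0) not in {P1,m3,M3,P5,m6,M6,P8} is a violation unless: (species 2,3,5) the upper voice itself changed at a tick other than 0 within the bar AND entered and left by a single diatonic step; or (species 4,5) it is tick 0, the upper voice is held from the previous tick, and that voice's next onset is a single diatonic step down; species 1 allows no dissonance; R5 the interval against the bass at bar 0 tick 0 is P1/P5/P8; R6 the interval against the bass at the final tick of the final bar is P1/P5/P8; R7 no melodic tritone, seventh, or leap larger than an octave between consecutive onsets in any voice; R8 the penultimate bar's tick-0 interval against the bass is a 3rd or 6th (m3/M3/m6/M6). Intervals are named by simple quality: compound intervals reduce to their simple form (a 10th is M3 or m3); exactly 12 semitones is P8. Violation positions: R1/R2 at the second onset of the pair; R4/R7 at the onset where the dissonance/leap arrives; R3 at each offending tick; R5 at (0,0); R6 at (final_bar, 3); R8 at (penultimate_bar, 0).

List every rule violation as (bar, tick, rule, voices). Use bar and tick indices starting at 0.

(4, 0, R7, (1,))
(5, 0, R7, (1,))

bar 0: v0=F3 v1=F4 downbeat P8
bar 1: v0=G3 v1=E4 downbeat M6
bar 2: v0=E3 v1=G3 downbeat m3
bar 3: v0=F3 v1=A3 downbeat M3
bar 4: v0=G3 v1=E5 downbeat M6
bar 5: v0=F3 v1=D4 downbeat M6
bar 6: v0=A3 v1=C4 downbeat m3
bar 7: v0=B3 v1=G4 downbeat m6
bar 8: v0=D4 v1=F4 downbeat m3
bar 9: v0=E4 v1=G4 downbeat m3
bar 10: v0=G3 v1=E4 downbeat M6
bar 11: v0=F3 v1=F4 downbeat P8
  -> R7 @ bar 4 tick 0 v(1,): A3->E5 leap 19st
  -> R7 @ bar 5 tick 0 v(1,): E5->D4 leap 14st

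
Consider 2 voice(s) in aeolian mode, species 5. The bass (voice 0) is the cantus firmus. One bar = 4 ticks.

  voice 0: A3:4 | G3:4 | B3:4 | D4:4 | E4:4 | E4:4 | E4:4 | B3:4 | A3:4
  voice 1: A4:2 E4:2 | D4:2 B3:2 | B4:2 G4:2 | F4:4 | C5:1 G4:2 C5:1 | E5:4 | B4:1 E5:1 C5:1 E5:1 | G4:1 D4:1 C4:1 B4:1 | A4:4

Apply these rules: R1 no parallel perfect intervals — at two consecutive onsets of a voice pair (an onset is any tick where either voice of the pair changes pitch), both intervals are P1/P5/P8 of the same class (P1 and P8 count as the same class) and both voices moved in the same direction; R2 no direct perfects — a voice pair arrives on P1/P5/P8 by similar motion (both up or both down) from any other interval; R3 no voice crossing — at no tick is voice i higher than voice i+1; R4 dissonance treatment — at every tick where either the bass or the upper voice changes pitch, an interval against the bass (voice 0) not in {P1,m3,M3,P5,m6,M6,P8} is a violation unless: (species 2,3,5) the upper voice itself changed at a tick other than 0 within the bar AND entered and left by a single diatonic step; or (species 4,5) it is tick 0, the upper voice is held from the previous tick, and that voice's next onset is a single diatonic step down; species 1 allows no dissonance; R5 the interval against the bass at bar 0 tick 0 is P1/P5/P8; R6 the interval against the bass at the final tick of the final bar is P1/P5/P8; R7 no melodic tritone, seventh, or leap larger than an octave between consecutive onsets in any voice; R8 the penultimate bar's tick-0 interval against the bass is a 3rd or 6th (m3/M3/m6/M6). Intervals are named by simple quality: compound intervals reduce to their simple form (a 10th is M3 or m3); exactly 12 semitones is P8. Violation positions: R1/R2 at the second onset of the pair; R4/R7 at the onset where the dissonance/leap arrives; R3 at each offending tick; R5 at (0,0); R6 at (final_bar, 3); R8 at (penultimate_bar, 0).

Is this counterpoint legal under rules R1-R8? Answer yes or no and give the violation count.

No (5 violations)

bar 0: v0=A3 v1=A4 (P8)
bar 1: v0=G3 v1=D4 (P5)
bar 2: v0=B3 v1=B4 (P8)
bar 3: v0=D4 v1=F4 (m3)
bar 4: v0=E4 v1=C5 (m6)
bar 5: v0=E4 v1=E5 (P8)
bar 6: v0=E4 v1=B4 (P5)
bar 7: v0=B3 v1=G4 (m6)
bar 8: v0=A3 v1=A4 (P8)
  R1 @ bar1.0: A3/E4 P5 -> G3/D4 P5 similar
  R2 @ bar2.0: G3/B3 M3 -> B3/B4 P8 similar
  R4 @ bar7.2: B3/C4 m2 untreated
  R7 @ bar7.3: C4->B4 leap 11st
  R1 @ bar8.0: B3/B4 P8 -> A3/A4 P8 similar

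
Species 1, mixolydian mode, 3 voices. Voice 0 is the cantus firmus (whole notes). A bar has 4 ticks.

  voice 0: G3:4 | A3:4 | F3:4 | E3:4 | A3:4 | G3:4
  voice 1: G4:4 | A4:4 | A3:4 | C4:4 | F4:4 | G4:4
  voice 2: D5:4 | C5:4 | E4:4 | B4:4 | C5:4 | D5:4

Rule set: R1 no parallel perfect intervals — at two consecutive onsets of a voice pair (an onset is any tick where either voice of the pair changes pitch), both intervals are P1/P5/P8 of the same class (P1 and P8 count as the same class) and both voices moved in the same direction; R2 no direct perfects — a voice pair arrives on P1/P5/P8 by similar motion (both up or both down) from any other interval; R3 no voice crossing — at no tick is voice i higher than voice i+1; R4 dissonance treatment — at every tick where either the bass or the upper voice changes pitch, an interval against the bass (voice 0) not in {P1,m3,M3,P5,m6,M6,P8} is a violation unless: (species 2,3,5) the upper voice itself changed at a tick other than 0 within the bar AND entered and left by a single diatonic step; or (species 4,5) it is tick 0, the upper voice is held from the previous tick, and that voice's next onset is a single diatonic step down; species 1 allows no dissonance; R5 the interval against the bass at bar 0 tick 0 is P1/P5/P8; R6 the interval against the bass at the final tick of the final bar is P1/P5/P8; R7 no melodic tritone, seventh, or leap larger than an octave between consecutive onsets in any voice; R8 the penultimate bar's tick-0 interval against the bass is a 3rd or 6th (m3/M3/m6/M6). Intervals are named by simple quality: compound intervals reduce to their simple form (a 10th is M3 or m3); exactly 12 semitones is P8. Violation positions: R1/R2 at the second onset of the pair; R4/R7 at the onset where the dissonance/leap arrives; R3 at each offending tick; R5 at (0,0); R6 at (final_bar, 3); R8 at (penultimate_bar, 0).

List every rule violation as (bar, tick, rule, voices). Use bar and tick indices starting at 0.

bar 0: v0=G3 v1=G4 v2=D5 downbeat P5
bar 1: v0=A3 v1=A4 v2=C5 downbeat m3
bar 2: v0=F3 v1=A3 v2=E4 downbeat M7
bar 3: v0=E3 v1=C4 v2=B4 downbeat P5
bar 4: v0=A3 v1=F4 v2=C5 downbeat m3
bar 5: v0=G3 v1=G4 v2=D5 downbeat P5
  -> R1 @ bar 1 tick 0 v(0, 1): G3/G4 P8 -> A3/A4 P8 similar
  -> R2 @ bar 2 tick 0 v(1, 2): A4/C5 m3 -> A3/E4 P5 similar
  -> R4 @ bar 2 tick 0 v(0, 2): F3/E4 M7 untreated
  -> R2 @ bar 4 tick 0 v(1, 2): C4/B4 M7 -> F4/C5 P5 similar
  -> R1 @ bar 5 tick 0 v(1, 2): F4/C5 P5 -> G4/D5 P5 similar

(1, 0, R1, (0, 1))
(2, 0, R2, (1, 2))
(2, 0, R4, (0, 2))
(4, 0, R2, (1, 2))
(5, 0, R1, (1, 2))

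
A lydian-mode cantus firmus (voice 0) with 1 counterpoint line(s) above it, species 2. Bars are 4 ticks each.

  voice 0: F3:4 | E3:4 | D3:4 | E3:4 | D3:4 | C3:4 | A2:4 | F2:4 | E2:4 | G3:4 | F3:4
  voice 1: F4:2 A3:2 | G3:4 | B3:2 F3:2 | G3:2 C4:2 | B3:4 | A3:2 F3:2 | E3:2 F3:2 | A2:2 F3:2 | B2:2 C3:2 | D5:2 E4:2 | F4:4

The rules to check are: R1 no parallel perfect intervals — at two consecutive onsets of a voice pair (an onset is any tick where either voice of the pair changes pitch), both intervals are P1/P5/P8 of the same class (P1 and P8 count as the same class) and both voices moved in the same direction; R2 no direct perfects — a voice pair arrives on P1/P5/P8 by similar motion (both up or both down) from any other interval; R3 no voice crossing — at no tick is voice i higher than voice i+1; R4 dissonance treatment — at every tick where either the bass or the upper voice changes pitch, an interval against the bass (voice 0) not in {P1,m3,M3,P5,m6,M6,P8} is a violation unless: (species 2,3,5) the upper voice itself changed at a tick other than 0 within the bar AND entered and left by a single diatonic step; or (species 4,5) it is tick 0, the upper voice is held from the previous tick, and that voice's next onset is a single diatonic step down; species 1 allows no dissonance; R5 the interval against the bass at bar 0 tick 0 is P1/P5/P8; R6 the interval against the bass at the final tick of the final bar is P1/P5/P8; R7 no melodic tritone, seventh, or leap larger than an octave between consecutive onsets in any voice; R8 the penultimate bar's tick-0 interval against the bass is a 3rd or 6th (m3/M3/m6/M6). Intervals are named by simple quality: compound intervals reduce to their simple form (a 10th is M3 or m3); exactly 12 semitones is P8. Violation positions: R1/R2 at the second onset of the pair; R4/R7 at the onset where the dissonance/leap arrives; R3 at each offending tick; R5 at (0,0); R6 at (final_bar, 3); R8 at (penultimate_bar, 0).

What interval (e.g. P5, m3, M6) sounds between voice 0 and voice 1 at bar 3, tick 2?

voice 0=E3 voice 1=C4 -> m6

m6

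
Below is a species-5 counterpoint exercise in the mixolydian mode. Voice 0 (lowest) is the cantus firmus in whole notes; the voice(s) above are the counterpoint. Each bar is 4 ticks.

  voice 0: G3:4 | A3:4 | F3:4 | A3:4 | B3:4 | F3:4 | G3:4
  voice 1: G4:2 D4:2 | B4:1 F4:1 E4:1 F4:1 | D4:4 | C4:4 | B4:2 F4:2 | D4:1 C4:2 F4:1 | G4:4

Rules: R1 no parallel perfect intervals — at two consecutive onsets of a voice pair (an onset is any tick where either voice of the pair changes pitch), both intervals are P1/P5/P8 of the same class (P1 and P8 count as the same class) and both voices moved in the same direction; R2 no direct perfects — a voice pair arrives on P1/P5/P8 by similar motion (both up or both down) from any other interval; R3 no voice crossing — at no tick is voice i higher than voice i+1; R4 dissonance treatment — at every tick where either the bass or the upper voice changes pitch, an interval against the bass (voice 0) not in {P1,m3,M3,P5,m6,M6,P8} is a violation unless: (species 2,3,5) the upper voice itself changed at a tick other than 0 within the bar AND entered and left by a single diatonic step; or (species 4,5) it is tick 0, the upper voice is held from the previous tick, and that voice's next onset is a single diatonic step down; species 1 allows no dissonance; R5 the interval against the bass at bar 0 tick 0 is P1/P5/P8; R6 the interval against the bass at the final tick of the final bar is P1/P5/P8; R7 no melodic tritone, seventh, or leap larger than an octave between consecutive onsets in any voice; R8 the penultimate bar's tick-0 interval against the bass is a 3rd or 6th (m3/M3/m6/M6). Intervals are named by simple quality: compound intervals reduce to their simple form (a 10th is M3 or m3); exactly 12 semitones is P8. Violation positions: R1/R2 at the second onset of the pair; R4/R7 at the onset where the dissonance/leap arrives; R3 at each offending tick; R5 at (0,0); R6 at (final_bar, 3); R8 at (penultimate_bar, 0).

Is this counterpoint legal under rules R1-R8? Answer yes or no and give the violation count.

No (8 violations)

bar 0: v0=G3 v1=G4 (P8)
bar 1: v0=A3 v1=B4 (M2)
bar 2: v0=F3 v1=D4 (M6)
bar 3: v0=A3 v1=C4 (m3)
bar 4: v0=B3 v1=B4 (P8)
bar 5: v0=F3 v1=D4 (M6)
bar 6: v0=G3 v1=G4 (P8)
  R4 @ bar1.0: A3/B4 M2 untreated
  R7 @ bar1.1: B4->F4 leap 6st
  R2 @ bar4.0: A3/C4 m3 -> B3/B4 P8 similar
  R7 @ bar4.0: C4->B4 leap 11st
  R4 @ bar4.2: B3/F4 TT untreated
  R7 @ bar4.2: B4->F4 leap 6st
  R7 @ bar5.0: B3->F3 leap 6st
  R1 @ bar6.0: F3/F4 P8 -> G3/G4 P8 similar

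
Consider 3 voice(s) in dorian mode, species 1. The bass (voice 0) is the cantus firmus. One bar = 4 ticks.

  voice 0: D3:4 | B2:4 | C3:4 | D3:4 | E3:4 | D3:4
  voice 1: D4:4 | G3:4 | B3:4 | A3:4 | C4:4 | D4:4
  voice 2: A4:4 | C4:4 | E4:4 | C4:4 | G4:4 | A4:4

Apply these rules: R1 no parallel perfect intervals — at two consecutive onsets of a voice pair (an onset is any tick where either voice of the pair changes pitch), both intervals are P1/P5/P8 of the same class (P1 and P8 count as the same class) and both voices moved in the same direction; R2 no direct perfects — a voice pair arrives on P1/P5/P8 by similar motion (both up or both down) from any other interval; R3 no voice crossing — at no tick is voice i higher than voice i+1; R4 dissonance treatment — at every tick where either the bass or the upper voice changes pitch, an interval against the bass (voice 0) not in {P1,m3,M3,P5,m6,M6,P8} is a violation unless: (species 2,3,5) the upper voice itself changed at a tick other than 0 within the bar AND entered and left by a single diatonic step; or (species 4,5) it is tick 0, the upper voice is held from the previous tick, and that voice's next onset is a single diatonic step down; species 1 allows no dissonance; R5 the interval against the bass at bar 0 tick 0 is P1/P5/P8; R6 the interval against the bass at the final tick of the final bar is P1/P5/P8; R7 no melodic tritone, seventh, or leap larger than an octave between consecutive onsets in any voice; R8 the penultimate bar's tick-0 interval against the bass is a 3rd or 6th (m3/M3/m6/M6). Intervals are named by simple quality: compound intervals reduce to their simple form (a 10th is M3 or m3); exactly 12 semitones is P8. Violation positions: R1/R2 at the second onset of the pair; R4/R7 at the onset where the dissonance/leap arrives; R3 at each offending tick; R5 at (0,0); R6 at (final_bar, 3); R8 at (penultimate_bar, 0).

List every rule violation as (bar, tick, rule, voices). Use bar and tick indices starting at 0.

(1, 0, R4, (0, 2))
(2, 0, R4, (0, 1))
(3, 0, R4, (0, 2))
(4, 0, R2, (1, 2))
(5, 0, R1, (1, 2))

bar 0: v0=D3 v1=D4 v2=A4 downbeat P5
bar 1: v0=B2 v1=G3 v2=C4 downbeat m2
bar 2: v0=C3 v1=B3 v2=E4 downbeat M3
bar 3: v0=D3 v1=A3 v2=C4 downbeat m7
bar 4: v0=E3 v1=C4 v2=G4 downbeat m3
bar 5: v0=D3 v1=D4 v2=A4 downbeat P5
  -> R4 @ bar 1 tick 0 v(0, 2): B2/C4 m2 untreated
  -> R4 @ bar 2 tick 0 v(0, 1): C3/B3 M7 untreated
  -> R4 @ bar 3 tick 0 v(0, 2): D3/C4 m7 untreated
  -> R2 @ bar 4 tick 0 v(1, 2): A3/C4 m3 -> C4/G4 P5 similar
  -> R1 @ bar 5 tick 0 v(1, 2): C4/G4 P5 -> D4/A4 P5 similar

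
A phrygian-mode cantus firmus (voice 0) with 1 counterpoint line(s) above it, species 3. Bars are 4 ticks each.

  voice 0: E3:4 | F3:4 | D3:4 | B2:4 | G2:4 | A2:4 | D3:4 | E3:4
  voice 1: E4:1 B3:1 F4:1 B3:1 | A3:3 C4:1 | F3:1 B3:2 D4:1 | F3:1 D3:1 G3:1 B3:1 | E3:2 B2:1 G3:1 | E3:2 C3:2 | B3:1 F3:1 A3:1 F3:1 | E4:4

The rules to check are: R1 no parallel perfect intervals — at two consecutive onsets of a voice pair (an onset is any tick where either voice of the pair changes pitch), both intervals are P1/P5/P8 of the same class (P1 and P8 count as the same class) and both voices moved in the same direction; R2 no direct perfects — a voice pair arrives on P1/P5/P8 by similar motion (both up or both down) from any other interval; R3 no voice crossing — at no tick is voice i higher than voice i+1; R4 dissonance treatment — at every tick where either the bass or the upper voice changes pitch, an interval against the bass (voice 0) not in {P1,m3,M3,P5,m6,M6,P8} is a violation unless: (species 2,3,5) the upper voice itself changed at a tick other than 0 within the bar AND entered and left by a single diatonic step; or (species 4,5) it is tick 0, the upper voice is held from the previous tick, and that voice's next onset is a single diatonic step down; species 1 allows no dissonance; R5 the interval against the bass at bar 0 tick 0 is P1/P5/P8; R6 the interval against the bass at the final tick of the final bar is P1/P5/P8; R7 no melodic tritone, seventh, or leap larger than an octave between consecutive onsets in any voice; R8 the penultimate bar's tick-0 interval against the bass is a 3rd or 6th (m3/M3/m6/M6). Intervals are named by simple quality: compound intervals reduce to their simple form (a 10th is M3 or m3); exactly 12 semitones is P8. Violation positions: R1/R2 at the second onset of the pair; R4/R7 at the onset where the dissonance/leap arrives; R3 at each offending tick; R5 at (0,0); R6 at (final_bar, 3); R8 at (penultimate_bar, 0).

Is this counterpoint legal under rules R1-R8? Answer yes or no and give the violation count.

bar 0: v0=E3 v1=E4 (P8)
bar 1: v0=F3 v1=A3 (M3)
bar 2: v0=D3 v1=F3 (m3)
bar 3: v0=B2 v1=F3 (TT)
bar 4: v0=G2 v1=E3 (M6)
bar 5: v0=A2 v1=E3 (P5)
bar 6: v0=D3 v1=B3 (M6)
bar 7: v0=E3 v1=E4 (P8)
  R4 @ bar0.2: E3/F4 m2 untreated
  R7 @ bar0.2: B3->F4 leap 6st
  R7 @ bar0.3: F4->B3 leap 6st
  R7 @ bar2.1: F3->B3 leap 6st
  R4 @ bar3.0: B2/F3 TT untreated
  R7 @ bar6.0: C3->B3 leap 11st
  R7 @ bar6.1: B3->F3 leap 6st
  R2 @ bar7.0: D3/F3 m3 -> E3/E4 P8 similar
  R7 @ bar7.0: F3->E4 leap 11st

No (9 violations)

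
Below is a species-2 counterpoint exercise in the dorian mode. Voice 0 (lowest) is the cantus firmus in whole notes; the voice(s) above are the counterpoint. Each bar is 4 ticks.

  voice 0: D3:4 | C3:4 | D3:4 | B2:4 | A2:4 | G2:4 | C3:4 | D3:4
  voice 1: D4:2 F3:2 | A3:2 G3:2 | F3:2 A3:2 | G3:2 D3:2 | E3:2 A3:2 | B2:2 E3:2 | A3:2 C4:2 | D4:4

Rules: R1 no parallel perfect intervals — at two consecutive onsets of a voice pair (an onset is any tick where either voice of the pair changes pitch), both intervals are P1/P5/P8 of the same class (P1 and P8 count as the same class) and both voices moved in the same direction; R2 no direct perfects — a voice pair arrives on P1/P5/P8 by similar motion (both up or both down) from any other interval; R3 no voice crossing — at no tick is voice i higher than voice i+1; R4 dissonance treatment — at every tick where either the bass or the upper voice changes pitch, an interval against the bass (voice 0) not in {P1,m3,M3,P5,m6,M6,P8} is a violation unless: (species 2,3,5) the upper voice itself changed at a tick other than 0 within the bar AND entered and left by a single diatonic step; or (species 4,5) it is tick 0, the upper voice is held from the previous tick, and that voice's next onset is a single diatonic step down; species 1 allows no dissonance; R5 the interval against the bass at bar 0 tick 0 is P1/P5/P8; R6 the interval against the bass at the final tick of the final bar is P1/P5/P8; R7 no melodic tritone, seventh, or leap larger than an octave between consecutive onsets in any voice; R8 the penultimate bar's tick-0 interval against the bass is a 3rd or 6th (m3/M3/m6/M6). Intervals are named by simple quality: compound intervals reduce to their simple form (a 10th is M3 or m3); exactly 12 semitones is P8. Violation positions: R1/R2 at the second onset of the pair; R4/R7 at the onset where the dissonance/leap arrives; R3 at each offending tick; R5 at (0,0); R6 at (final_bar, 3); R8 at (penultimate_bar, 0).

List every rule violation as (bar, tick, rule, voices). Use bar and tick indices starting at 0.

bar 0: v0=D3 v1=D4 downbeat P8
bar 1: v0=C3 v1=A3 downbeat M6
bar 2: v0=D3 v1=F3 downbeat m3
bar 3: v0=B2 v1=G3 downbeat m6
bar 4: v0=A2 v1=E3 downbeat P5
bar 5: v0=G2 v1=B2 downbeat M3
bar 6: v0=C3 v1=A3 downbeat M6
bar 7: v0=D3 v1=D4 downbeat P8
  -> R7 @ bar 5 tick 0 v(1,): A3->B2 leap 10st
  -> R1 @ bar 7 tick 0 v(0, 1): C3/C4 P8 -> D3/D4 P8 similar

(5, 0, R7, (1,))
(7, 0, R1, (0, 1))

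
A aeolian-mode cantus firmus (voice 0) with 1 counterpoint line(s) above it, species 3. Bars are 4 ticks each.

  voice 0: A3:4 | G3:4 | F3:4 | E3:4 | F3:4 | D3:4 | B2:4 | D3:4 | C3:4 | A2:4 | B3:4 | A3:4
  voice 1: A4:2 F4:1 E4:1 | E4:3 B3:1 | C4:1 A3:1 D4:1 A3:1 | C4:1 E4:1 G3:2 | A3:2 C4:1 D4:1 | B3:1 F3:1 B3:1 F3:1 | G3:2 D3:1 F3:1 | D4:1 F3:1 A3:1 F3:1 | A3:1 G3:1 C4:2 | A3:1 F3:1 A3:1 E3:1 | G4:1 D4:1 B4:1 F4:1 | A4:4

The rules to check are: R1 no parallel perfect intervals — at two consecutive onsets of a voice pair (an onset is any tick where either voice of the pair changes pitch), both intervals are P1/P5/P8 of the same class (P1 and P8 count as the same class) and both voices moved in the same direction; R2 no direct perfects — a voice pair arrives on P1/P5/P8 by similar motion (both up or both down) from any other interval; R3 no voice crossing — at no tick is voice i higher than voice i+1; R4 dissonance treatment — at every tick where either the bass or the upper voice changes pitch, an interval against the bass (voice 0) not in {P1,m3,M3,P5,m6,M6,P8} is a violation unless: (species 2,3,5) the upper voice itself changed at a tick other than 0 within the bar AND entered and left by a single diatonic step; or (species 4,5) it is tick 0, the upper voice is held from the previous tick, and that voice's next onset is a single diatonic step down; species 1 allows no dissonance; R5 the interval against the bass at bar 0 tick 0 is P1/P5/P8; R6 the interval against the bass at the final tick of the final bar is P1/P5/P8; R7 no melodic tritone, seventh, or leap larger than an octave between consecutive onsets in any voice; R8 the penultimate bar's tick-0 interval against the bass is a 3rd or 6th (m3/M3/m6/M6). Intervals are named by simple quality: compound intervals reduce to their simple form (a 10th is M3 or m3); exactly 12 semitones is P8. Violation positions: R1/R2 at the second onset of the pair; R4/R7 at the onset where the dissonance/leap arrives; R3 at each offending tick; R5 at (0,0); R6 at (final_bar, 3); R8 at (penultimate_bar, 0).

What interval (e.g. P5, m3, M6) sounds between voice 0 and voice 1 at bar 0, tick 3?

voice 0=A3 voice 1=E4 -> P5

P5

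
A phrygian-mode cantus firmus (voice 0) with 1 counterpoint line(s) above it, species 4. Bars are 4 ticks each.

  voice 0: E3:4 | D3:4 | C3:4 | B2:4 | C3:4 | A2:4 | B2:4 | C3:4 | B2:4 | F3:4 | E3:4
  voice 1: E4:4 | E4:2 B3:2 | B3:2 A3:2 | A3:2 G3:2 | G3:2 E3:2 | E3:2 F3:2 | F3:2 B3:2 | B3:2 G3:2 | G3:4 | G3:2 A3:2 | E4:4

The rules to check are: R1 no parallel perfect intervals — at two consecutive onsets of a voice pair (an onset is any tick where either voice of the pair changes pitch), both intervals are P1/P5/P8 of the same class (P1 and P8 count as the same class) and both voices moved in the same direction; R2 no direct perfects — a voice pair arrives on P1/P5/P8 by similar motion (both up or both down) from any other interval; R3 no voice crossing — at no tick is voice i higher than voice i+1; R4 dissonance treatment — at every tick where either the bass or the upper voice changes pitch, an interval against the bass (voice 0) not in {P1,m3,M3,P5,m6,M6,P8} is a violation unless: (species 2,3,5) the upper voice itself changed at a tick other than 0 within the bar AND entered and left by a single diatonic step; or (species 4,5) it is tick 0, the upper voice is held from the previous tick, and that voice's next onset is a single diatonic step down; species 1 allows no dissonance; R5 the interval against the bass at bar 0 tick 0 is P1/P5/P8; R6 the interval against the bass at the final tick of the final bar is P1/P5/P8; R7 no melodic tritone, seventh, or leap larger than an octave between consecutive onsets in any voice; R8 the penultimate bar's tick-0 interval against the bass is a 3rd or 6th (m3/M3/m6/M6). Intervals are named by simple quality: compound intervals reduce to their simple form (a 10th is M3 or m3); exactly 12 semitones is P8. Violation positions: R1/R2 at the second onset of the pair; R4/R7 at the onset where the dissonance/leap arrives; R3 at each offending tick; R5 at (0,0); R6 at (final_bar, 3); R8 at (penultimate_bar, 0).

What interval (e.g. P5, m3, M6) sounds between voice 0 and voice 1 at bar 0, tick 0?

voice 0=E3 voice 1=E4 -> P8

P8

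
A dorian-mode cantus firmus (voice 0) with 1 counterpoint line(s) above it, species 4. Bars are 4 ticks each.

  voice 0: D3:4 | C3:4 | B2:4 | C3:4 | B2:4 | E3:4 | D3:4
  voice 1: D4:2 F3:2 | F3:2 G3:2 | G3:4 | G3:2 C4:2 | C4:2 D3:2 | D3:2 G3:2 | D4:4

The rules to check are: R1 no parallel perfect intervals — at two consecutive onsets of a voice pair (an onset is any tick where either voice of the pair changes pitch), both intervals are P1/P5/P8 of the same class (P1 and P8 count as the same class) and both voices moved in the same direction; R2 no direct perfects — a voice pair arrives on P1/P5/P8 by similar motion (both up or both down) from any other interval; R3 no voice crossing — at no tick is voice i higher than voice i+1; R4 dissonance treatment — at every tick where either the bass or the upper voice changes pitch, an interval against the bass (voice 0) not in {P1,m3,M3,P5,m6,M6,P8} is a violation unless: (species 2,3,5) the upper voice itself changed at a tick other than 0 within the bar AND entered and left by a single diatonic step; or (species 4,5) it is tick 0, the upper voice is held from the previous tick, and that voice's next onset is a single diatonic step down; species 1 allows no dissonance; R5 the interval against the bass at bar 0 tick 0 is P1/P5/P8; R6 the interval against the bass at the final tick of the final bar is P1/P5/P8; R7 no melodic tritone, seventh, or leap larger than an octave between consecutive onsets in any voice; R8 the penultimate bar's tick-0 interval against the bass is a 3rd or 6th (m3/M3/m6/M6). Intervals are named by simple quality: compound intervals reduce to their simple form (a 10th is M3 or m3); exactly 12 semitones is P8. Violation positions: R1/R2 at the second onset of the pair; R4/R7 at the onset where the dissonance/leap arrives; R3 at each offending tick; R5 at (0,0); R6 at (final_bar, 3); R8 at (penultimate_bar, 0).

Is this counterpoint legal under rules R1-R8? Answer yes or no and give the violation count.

No (7 violations)

bar 0: v0=D3 v1=D4 (P8)
bar 1: v0=C3 v1=F3 (P4)
bar 2: v0=B2 v1=G3 (m6)
bar 3: v0=C3 v1=G3 (P5)
bar 4: v0=B2 v1=C4 (m2)
bar 5: v0=E3 v1=D3 (M2)
bar 6: v0=D3 v1=D4 (P8)
  R4 @ bar1.0: C3/F3 P4 untreated
  R4 @ bar4.0: B2/C4 m2 untreated
  R7 @ bar4.2: C4->D3 leap 10st
  R3 @ bar5.0: E3 above D3
  R4 @ bar5.0: E3/D3 M2 untreated
  R8 @ bar5.0: penult M2 not 3rd/6th
  R3 @ bar5.1: E3 above D3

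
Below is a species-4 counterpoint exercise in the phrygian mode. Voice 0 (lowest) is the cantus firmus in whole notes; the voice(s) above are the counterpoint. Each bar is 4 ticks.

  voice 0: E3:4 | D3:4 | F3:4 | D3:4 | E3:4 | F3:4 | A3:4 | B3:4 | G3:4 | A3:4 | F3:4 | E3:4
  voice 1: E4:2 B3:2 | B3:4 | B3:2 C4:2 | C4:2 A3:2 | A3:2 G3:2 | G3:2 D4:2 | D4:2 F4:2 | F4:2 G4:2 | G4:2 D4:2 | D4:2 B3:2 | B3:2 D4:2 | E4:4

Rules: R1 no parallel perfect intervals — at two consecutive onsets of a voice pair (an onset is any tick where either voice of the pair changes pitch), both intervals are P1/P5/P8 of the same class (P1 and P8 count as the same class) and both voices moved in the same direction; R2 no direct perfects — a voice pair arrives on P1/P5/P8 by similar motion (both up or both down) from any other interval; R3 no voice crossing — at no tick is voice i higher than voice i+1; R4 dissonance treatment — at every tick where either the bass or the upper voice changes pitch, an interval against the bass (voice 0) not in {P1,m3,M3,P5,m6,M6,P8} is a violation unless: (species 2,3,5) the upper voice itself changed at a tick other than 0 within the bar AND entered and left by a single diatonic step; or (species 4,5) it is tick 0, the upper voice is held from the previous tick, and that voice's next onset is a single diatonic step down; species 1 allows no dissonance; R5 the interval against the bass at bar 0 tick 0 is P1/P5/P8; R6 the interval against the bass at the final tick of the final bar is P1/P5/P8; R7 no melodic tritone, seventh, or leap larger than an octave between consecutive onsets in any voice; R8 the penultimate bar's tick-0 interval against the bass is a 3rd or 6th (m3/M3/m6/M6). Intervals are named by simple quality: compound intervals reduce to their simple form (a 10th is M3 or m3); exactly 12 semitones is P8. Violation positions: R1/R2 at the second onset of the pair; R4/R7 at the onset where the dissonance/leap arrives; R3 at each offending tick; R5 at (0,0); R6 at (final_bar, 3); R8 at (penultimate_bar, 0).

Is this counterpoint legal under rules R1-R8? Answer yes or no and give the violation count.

No (9 violations)

bar 0: v0=E3 v1=E4 (P8)
bar 1: v0=D3 v1=B3 (M6)
bar 2: v0=F3 v1=B3 (TT)
bar 3: v0=D3 v1=C4 (m7)
bar 4: v0=E3 v1=A3 (P4)
bar 5: v0=F3 v1=G3 (M2)
bar 6: v0=A3 v1=D4 (P4)
bar 7: v0=B3 v1=F4 (TT)
bar 8: v0=G3 v1=G4 (P8)
bar 9: v0=A3 v1=D4 (P4)
bar 10: v0=F3 v1=B3 (TT)
bar 11: v0=E3 v1=E4 (P8)
  R4 @ bar2.0: F3/B3 TT untreated
  R4 @ bar3.0: D3/C4 m7 untreated
  R4 @ bar5.0: F3/G3 M2 untreated
  R4 @ bar6.0: A3/D4 P4 untreated
  R4 @ bar7.0: B3/F4 TT untreated
  R4 @ bar9.0: A3/D4 P4 untreated
  R4 @ bar9.2: A3/B3 M2 untreated
  R4 @ bar10.0: F3/B3 TT untreated
  R8 @ bar10.0: penult TT not 3rd/6th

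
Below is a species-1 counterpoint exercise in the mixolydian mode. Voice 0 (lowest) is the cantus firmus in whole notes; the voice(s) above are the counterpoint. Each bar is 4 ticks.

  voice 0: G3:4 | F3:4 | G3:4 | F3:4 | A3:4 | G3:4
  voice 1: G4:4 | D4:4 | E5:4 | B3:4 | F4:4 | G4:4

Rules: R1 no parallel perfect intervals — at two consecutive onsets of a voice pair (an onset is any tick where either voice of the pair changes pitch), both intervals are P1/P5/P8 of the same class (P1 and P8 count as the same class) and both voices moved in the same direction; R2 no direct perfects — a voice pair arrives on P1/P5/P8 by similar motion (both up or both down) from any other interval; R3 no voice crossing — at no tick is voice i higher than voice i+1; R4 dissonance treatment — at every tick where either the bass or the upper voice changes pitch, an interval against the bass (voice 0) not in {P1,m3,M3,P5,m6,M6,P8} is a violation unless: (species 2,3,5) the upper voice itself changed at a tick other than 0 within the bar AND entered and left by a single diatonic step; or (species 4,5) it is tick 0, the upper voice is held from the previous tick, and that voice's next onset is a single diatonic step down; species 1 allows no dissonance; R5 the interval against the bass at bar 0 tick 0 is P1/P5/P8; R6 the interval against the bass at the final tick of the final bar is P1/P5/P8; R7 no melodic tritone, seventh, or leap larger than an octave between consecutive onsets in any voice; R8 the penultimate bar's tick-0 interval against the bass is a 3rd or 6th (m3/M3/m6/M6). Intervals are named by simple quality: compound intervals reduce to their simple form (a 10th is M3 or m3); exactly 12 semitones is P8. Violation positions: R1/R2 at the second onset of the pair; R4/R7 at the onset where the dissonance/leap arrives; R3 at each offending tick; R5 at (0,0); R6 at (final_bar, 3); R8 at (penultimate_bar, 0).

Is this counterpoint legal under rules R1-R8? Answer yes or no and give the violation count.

No (4 violations)

bar 0: v0=G3 v1=G4 (P8)
bar 1: v0=F3 v1=D4 (M6)
bar 2: v0=G3 v1=E5 (M6)
bar 3: v0=F3 v1=B3 (TT)
bar 4: v0=A3 v1=F4 (m6)
bar 5: v0=G3 v1=G4 (P8)
  R7 @ bar2.0: D4->E5 leap 14st
  R4 @ bar3.0: F3/B3 TT untreated
  R7 @ bar3.0: E5->B3 leap 17st
  R7 @ bar4.0: B3->F4 leap 6st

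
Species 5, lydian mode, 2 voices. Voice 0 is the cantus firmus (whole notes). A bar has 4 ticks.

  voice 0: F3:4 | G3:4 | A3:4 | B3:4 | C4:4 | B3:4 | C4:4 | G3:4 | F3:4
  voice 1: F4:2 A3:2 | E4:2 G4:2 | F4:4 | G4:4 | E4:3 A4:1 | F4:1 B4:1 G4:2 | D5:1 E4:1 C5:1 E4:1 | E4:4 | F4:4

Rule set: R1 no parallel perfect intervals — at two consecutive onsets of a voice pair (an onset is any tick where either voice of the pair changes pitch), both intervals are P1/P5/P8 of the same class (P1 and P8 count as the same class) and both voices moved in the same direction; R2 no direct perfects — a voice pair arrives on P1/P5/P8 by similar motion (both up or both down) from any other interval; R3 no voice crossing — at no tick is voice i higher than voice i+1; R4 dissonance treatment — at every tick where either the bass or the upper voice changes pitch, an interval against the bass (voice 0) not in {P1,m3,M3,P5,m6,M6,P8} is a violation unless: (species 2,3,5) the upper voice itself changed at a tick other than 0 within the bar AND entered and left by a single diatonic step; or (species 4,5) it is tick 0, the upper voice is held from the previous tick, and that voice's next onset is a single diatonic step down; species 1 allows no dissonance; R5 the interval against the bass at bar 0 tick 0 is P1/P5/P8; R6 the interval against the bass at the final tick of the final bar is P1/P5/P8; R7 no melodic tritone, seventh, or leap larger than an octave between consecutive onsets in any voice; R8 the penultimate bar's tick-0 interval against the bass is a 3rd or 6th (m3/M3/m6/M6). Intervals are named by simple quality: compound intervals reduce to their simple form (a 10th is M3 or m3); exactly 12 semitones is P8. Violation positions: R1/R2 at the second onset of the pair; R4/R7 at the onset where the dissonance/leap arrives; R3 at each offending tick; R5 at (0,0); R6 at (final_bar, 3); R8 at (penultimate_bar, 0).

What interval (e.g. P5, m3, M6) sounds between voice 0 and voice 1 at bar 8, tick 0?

voice 0=F3 voice 1=F4 -> P8

P8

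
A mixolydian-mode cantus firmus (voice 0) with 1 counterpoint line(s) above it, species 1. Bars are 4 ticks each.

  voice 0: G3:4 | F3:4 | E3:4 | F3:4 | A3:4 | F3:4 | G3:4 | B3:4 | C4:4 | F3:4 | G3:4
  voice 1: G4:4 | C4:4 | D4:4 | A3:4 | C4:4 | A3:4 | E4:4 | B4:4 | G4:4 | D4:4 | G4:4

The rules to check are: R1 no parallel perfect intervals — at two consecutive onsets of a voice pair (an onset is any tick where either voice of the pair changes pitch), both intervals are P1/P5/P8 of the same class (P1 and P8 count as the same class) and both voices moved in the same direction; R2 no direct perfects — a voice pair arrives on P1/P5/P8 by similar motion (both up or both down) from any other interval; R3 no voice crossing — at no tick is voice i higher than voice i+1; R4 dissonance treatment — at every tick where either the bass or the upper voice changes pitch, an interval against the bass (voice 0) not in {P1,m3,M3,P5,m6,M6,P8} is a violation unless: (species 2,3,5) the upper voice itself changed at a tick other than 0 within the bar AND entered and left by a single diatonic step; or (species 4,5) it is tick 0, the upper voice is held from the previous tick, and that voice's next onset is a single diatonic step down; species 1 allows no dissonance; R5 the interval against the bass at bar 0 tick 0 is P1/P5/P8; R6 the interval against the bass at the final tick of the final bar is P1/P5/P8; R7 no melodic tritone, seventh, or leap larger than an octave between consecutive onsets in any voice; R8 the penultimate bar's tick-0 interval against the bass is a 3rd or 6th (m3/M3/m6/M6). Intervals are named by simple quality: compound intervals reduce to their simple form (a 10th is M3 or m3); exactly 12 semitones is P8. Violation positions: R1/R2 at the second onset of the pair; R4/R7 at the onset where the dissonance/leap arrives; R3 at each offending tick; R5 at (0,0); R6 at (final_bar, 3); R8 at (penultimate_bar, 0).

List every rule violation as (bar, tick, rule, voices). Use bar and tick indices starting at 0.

(1, 0, R2, (0, 1))
(2, 0, R4, (0, 1))
(7, 0, R2, (0, 1))
(10, 0, R2, (0, 1))

bar 0: v0=G3 v1=G4 downbeat P8
bar 1: v0=F3 v1=C4 downbeat P5
bar 2: v0=E3 v1=D4 downbeat m7
bar 3: v0=F3 v1=A3 downbeat M3
bar 4: v0=A3 v1=C4 downbeat m3
bar 5: v0=F3 v1=A3 downbeat M3
bar 6: v0=G3 v1=E4 downbeat M6
bar 7: v0=B3 v1=B4 downbeat P8
bar 8: v0=C4 v1=G4 downbeat P5
bar 9: v0=F3 v1=D4 downbeat M6
bar 10: v0=G3 v1=G4 downbeat P8
  -> R2 @ bar 1 tick 0 v(0, 1): G3/G4 P8 -> F3/C4 P5 similar
  -> R4 @ bar 2 tick 0 v(0, 1): E3/D4 m7 untreated
  -> R2 @ bar 7 tick 0 v(0, 1): G3/E4 M6 -> B3/B4 P8 similar
  -> R2 @ bar 10 tick 0 v(0, 1): F3/D4 M6 -> G3/G4 P8 similar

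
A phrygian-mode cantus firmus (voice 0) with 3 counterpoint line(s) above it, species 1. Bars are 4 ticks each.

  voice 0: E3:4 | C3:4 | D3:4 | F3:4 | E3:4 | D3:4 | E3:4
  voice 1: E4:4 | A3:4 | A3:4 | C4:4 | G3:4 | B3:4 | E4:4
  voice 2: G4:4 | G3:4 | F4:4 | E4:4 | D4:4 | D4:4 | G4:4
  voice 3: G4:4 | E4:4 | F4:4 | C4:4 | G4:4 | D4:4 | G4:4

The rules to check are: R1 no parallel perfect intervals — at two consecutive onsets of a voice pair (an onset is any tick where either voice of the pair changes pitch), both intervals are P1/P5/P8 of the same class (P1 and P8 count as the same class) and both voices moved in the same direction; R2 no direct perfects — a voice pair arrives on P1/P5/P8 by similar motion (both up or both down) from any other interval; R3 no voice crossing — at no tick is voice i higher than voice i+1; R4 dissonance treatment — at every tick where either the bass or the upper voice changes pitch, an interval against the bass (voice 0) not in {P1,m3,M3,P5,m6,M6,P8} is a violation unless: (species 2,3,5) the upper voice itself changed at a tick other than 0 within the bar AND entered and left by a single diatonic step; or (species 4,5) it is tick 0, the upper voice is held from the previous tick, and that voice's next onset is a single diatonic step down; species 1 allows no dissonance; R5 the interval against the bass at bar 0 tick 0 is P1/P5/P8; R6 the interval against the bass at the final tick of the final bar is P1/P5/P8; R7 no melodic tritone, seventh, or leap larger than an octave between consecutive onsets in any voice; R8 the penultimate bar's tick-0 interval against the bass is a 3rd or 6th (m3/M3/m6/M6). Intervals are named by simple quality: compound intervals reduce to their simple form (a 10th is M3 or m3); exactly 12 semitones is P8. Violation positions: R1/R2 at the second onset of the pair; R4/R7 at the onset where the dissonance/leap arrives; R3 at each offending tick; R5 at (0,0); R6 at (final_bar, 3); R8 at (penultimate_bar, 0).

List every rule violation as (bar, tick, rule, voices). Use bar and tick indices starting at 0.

(0, 0, R5, (0, 2))
(0, 0, R5, (0, 3))
(1, 0, R2, (0, 2))
(1, 0, R2, (1, 3))
(1, 0, R3, (1, 2))
(1, 1, R3, (1, 2))
(1, 2, R3, (1, 2))
(1, 3, R3, (1, 2))
(2, 0, R2, (2, 3))
(2, 0, R7, (2,))
(3, 0, R1, (0, 1))
(3, 0, R3, (2, 3))
(3, 0, R4, (0, 2))
(3, 1, R3, (2, 3))
(3, 2, R3, (2, 3))
(3, 3, R3, (2, 3))
(4, 0, R2, (1, 2))
(4, 0, R4, (0, 2))
(5, 0, R2, (0, 3))
(5, 0, R8, (0, 2))
(5, 0, R8, (0, 3))
(6, 0, R1, (2, 3))
(6, 0, R2, (0, 1))
(6, 3, R6, (0, 2))
(6, 3, R6, (0, 3))

bar 0: v0=E3 v1=E4 v2=G4 v3=G4 downbeat m3
bar 1: v0=C3 v1=A3 v2=G3 v3=E4 downbeat M3
bar 2: v0=D3 v1=A3 v2=F4 v3=F4 downbeat m3
bar 3: v0=F3 v1=C4 v2=E4 v3=C4 downbeat P5
bar 4: v0=E3 v1=G3 v2=D4 v3=G4 downbeat m3
bar 5: v0=D3 v1=B3 v2=D4 v3=D4 downbeat P8
bar 6: v0=E3 v1=E4 v2=G4 v3=G4 downbeat m3
  -> R5 @ bar 0 tick 0 v(0, 2): opens on m3
  -> R5 @ bar 0 tick 0 v(0, 3): opens on m3
  -> R2 @ bar 1 tick 0 v(0, 2): E3/G4 m3 -> C3/G3 P5 similar
  -> R2 @ bar 1 tick 0 v(1, 3): E4/G4 m3 -> A3/E4 P5 similar
  -> R3 @ bar 1 tick 0 v(1, 2): A3 above G3
  -> R3 @ bar 1 tick 1 v(1, 2): A3 above G3
  -> R3 @ bar 1 tick 2 v(1, 2): A3 above G3
  -> R3 @ bar 1 tick 3 v(1, 2): A3 above G3
  -> R2 @ bar 2 tick 0 v(2, 3): G3/E4 M6 -> F4/F4 P1 similar
  -> R7 @ bar 2 tick 0 v(2,): G3->F4 leap 10st
  -> R1 @ bar 3 tick 0 v(0, 1): D3/A3 P5 -> F3/C4 P5 similar
  -> R3 @ bar 3 tick 0 v(2, 3): E4 above C4
  -> R4 @ bar 3 tick 0 v(0, 2): F3/E4 M7 untreated
  -> R3 @ bar 3 tick 1 v(2, 3): E4 above C4
  -> R3 @ bar 3 tick 2 v(2, 3): E4 above C4
  -> R3 @ bar 3 tick 3 v(2, 3): E4 above C4
  -> R2 @ bar 4 tick 0 v(1, 2): C4/E4 M3 -> G3/D4 P5 similar
  -> R4 @ bar 4 tick 0 v(0, 2): E3/D4 m7 untreated
  -> R2 @ bar 5 tick 0 v(0, 3): E3/G4 m3 -> D3/D4 P8 similar
  -> R8 @ bar 5 tick 0 v(0, 2): penult P8 not 3rd/6th
  -> R8 @ bar 5 tick 0 v(0, 3): penult P8 not 3rd/6th
  -> R1 @ bar 6 tick 0 v(2, 3): D4/D4 P1 -> G4/G4 P1 similar
  -> R2 @ bar 6 tick 0 v(0, 1): D3/B3 M6 -> E3/E4 P8 similar
  -> R6 @ bar 6 tick 3 v(0, 2): closes on m3
  -> R6 @ bar 6 tick 3 v(0, 3): closes on m3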